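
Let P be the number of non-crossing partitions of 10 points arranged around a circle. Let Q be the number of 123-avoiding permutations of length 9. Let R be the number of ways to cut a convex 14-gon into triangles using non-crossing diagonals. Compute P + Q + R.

229670

The non-crossing partitions of [10] form a lattice of size C_10. So P = C_10 = 16796.
Permutations of [n] avoiding any single length-3 pattern are counted by C_n; here n = 9. So Q = C_9 = 4862.
A convex 14-gon is triangulated into 12 triangles, and the number of such triangulations is the Catalan number C_{14−2} = C_12. So R = C_12 = 208012.
P + Q + R = 16796 + 4862 + 208012 = 229670.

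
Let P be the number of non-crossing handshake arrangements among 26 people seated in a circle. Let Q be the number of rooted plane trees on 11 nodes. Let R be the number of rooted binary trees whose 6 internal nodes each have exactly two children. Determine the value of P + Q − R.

759564

With 26 = 2·13 people, non-crossing handshake pairings are non-crossing perfect matchings on a circle, counted by C_13. So P = C_13 = 742900.
Rooted ordered (plane) trees on m nodes have m−1 edges and are counted by C_{m−1}; m = 11 gives C_10. So Q = C_10 = 16796.
Full binary trees with n internal nodes are counted by C_n; here n = 6. So R = C_6 = 132.
P + Q − R = 742900 + 16796 − 132 = 759564.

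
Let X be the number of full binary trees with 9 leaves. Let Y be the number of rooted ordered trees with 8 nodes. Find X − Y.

A full binary tree with L leaves has L−1 internal nodes and is counted by C_{L−1}; L = 9 gives C_8. So X = C_8 = 1430.
A rooted plane tree on 8 nodes has 7 edges, and such trees are counted by C_7. So Y = C_7 = 429.
X − Y = 1430 − 429 = 1001.

1001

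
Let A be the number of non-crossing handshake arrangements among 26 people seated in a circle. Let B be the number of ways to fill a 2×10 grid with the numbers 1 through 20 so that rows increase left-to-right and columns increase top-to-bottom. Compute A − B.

726104

Non-crossing handshake pairings of 2n people are counted by C_n; 26 people gives n = 13. So A = C_13 = 742900.
Standard Young tableaux of shape 2×n are counted by C_n; here n = 10. So B = C_10 = 16796.
A − B = 742900 − 16796 = 726104.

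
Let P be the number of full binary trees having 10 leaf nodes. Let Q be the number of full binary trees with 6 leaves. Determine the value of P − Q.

4820

A full binary tree with L leaves has L−1 internal nodes and is counted by C_{L−1}; L = 10 gives C_9. So P = C_9 = 4862.
A full binary tree with L leaves has L−1 internal nodes and is counted by C_{L−1}; L = 6 gives C_5. So Q = C_5 = 42.
P − Q = 4862 − 42 = 4820.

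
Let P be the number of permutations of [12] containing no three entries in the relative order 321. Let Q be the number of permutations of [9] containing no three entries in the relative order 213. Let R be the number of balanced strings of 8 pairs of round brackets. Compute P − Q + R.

Permutations of [n] avoiding any single length-3 pattern are counted by C_n; here n = 12. So P = C_12 = 208012.
For any fixed pattern of length 3, the pattern-avoiding permutations of [9] number C_9. So Q = C_9 = 4862.
A balanced arrangement of 8 bracket pairs is a Dyck word of semilength 8, so the count is C_8. So R = C_8 = 1430.
P − Q + R = 208012 − 4862 + 1430 = 204580.

204580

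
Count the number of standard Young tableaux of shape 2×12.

By the hook-length formula (or a Dyck-path bijection), SYT of shape 2×12 number C_12.
C_12 = C_11 · 2(2·11+1)/(11+2) = 58786 · 46/13 = 208012.

208012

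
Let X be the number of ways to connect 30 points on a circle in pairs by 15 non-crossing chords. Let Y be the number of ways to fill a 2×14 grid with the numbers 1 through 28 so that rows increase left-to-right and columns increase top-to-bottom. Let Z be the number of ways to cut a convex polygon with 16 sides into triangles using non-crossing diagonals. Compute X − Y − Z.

Pairing 30 circle points by 15 non-crossing chords gives C_15 matchings. So X = C_15 = 9694845.
By the hook-length formula (or a Dyck-path bijection), SYT of shape 2×14 number C_14. So Y = C_14 = 2674440.
The number of triangulations of a 16-gon is the Catalan number C_14 (index = sides − 2). So Z = C_14 = 2674440.
X − Y − Z = 9694845 − 2674440 − 2674440 = 4345965.

4345965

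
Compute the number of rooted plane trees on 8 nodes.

Rooted ordered (plane) trees on m nodes have m−1 edges and are counted by C_{m−1}; m = 8 gives C_7.
C_7 = C_6 · 2(2·6+1)/(6+2) = 132 · 26/8 = 429.

429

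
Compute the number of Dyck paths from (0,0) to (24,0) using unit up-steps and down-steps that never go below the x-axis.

Paths of 12 up- and 12 down-steps that never dip below the axis are Dyck paths; their count is C_12.
C_12 = C_11 · 2(2·11+1)/(11+2) = 58786 · 46/13 = 208012.

208012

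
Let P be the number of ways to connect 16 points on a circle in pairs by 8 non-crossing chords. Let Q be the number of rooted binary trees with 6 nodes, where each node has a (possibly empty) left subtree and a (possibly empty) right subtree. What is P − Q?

1298

Pairing 16 circle points by 8 non-crossing chords gives C_8 matchings. So P = C_8 = 1430.
There are C_n binary search tree shapes on n keys; with n = 6 that is C_6. So Q = C_6 = 132.
P − Q = 1430 − 132 = 1298.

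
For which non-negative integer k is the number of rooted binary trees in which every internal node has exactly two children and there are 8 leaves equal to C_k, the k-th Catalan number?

7

A full binary tree with L leaves has L−1 internal nodes and is counted by C_{L−1}; L = 8 gives C_7.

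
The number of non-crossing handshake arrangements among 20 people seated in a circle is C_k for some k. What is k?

10

With 20 = 2·10 people, non-crossing handshake pairings are non-crossing perfect matchings on a circle, counted by C_10.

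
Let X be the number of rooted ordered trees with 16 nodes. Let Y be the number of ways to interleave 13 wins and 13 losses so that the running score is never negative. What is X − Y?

A rooted plane tree on 16 nodes has 15 edges, and such trees are counted by C_15. So X = C_15 = 9694845.
Reading a vote for the leader as '(' and for the other as ')' turns such a sequence into a balanced string of 13 pairs, so the count is C_13. So Y = C_13 = 742900.
X − Y = 9694845 − 742900 = 8951945.

8951945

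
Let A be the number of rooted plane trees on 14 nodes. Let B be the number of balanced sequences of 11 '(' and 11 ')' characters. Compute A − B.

A rooted plane tree on 14 nodes has 13 edges, and such trees are counted by C_13. So A = C_13 = 742900.
Balanced strings of n pairs of brackets are counted by C_n; here n = 11. So B = C_11 = 58786.
A − B = 742900 − 58786 = 684114.

684114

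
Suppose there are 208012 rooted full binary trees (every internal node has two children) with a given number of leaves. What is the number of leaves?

13

Full binary trees with L leaves are counted by C_{L−1}, and C_12 = 208012.
So the index is 12, and the number of leaves is 12 + 1 = 13.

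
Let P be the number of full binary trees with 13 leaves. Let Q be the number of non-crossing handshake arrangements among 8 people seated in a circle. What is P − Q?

A full binary tree with L leaves has L−1 internal nodes and is counted by C_{L−1}; L = 13 gives C_12. So P = C_12 = 208012.
With 8 = 2·4 people, non-crossing handshake pairings are non-crossing perfect matchings on a circle, counted by C_4. So Q = C_4 = 14.
P − Q = 208012 − 14 = 207998.

207998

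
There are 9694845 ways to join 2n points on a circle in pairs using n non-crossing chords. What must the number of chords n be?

Non-crossing pairings of 2n points on a circle are counted by C_n, and C_15 = 9694845.

15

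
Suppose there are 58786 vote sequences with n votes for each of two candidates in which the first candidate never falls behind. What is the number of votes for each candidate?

11

Such ballot sequences with n votes each are counted by C_n. Since C_11 = 58786, the index is 11.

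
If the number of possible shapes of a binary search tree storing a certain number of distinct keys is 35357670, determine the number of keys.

Binary search tree shapes on n keys are counted by C_n; 35357670 = C_16.

16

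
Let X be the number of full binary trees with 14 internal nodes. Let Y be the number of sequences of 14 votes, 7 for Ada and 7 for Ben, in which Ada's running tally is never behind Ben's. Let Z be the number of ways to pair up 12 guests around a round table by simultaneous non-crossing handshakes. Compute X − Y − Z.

The number of full binary trees on 14 internal nodes is the Catalan number C_14. So X = C_14 = 2674440.
Reading a vote for the leader as '(' and for the other as ')' turns such a sequence into a balanced string of 7 pairs, so the count is C_7. So Y = C_7 = 429.
With 12 = 2·6 people, non-crossing handshake pairings are non-crossing perfect matchings on a circle, counted by C_6. So Z = C_6 = 132.
X − Y − Z = 2674440 − 429 − 132 = 2673879.

2673879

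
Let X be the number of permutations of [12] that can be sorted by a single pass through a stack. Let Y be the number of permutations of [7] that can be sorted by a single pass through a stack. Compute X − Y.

Stack-sortable permutations are exactly the 231-avoiding ones, counted by C_n; here n = 12. So X = C_12 = 208012.
Stack-sortable permutations are exactly the 231-avoiding ones, counted by C_n; here n = 7. So Y = C_7 = 429.
X − Y = 208012 − 429 = 207583.

207583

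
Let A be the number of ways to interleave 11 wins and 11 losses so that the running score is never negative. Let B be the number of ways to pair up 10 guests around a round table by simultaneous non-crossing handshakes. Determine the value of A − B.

58744

Ballot sequences with n votes each where one side never trails are Dyck words, counted by C_n; here n = 11. So A = C_11 = 58786.
Non-crossing handshake pairings of 2n people are counted by C_n; 10 people gives n = 5. So B = C_5 = 42.
A − B = 58786 − 42 = 58744.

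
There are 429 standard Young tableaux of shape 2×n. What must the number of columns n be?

7

Standard Young tableaux of shape 2×n are counted by C_n. The Catalan number equal to 429 is C_7.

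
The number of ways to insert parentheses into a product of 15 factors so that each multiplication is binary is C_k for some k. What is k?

14

Bracketing 15 factors into binary products is counted by C_{15−1} = C_14.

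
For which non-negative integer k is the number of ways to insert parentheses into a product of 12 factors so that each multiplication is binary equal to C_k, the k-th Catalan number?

Parenthesizations of m factors correspond to full binary trees with m leaves, counted by C_{m−1}; m = 12 gives C_11.

11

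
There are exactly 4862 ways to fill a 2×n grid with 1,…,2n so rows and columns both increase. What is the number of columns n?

9

Standard Young tableaux of shape 2×n are counted by C_n; 4862 = C_9.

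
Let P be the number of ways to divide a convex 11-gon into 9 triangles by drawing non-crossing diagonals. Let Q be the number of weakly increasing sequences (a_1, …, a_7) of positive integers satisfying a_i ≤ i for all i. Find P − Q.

4433

Triangulations of a convex m-gon are counted by C_{m−2}; with m = 11 this is C_9. So P = C_9 = 4862.
Weakly increasing sequences with a_i ≤ i biject with Dyck paths of semilength 7, so there are C_7. So Q = C_7 = 429.
P − Q = 4862 − 429 = 4433.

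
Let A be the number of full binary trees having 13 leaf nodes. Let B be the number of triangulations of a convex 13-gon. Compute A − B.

Full binary trees with 13 leaves have 13−1 = 12 internal nodes, so there are C_12 of them. So A = C_12 = 208012.
The number of triangulations of a 13-gon is the Catalan number C_11 (index = sides − 2). So B = C_11 = 58786.
A − B = 208012 − 58786 = 149226.

149226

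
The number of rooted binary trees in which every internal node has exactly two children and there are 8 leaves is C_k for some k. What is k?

7

Full binary trees with 8 leaves have 8−1 = 7 internal nodes, so there are C_7 of them.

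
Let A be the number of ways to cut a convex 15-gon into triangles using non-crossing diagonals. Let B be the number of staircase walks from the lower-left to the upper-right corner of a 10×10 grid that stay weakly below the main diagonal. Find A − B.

Triangulations of a convex m-gon are counted by C_{m−2}; with m = 15 this is C_13. So A = C_13 = 742900.
Monotone paths in an n×n grid that stay weakly below the diagonal are counted by C_n; here n = 10. So B = C_10 = 16796.
A − B = 742900 − 16796 = 726104.

726104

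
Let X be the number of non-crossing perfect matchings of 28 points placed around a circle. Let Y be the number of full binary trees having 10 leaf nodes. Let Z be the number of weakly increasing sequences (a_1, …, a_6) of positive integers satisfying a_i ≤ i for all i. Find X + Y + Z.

Non-crossing perfect matchings of 2n points on a circle are counted by C_n; with 28 points, n = 14. So X = C_14 = 2674440.
Full binary trees with 10 leaves have 10−1 = 9 internal nodes, so there are C_9 of them. So Y = C_9 = 4862.
Such sub-staircase sequences of length n are counted by C_n; here n = 6. So Z = C_6 = 132.
X + Y + Z = 2674440 + 4862 + 132 = 2679434.

2679434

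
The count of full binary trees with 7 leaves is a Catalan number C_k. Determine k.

6

A full binary tree with L leaves has L−1 internal nodes and is counted by C_{L−1}; L = 7 gives C_6.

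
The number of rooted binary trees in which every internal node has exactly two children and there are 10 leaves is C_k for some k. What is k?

A full binary tree with L leaves has L−1 internal nodes and is counted by C_{L−1}; L = 10 gives C_9.

9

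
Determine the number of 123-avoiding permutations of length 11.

For any fixed pattern of length 3, the pattern-avoiding permutations of [11] number C_11.
C_11 = C(22,11)/12 = 705432/12 = 58786.

58786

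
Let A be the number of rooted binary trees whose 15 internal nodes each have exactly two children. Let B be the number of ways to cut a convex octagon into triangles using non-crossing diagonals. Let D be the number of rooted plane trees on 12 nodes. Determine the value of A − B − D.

9635927

Full binary trees with n internal nodes are counted by C_n; here n = 15. So A = C_15 = 9694845.
The number of triangulations of an 8-gon is the Catalan number C_6 (index = sides − 2). So B = C_6 = 132.
Rooted ordered (plane) trees on m nodes have m−1 edges and are counted by C_{m−1}; m = 12 gives C_11. So D = C_11 = 58786.
A − B − D = 9694845 − 132 − 58786 = 9635927.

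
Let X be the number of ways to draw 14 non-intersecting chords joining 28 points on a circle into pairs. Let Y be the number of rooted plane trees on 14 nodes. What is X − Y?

1931540

Non-crossing perfect matchings of 2n points on a circle are counted by C_n; with 28 points, n = 14. So X = C_14 = 2674440.
A rooted plane tree on 14 nodes has 13 edges, and such trees are counted by C_13. So Y = C_13 = 742900.
X − Y = 2674440 − 742900 = 1931540.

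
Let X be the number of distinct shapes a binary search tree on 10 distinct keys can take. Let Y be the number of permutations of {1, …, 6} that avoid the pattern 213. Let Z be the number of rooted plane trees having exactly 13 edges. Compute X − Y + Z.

759564

There are C_n binary search tree shapes on n keys; with n = 10 that is C_10. So X = C_10 = 16796.
Permutations of [n] avoiding any single length-3 pattern are counted by C_n; here n = 6. So Y = C_6 = 132.
A rooted plane tree with 13 edges has 14 nodes, and the count is C_13. So Z = C_13 = 742900.
X − Y + Z = 16796 − 132 + 742900 = 759564.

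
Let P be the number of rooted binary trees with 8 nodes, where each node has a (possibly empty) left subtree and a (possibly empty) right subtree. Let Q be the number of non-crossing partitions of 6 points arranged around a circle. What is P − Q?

Binary trees (left/right distinguished) on n nodes are counted by C_n; here n = 8. So P = C_8 = 1430.
The non-crossing partitions of [6] form a lattice of size C_6. So Q = C_6 = 132.
P − Q = 1430 − 132 = 1298.

1298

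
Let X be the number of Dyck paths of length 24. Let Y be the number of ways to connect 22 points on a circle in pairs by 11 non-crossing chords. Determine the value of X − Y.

149226

Dyck paths of semilength n (length 2n) are counted by C_n; here n = 12. So X = C_12 = 208012.
Pairing 22 circle points by 11 non-crossing chords gives C_11 matchings. So Y = C_11 = 58786.
X − Y = 208012 − 58786 = 149226.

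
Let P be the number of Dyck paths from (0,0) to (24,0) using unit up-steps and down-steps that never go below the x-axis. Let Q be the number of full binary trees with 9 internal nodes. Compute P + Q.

212874

Paths of 12 up- and 12 down-steps that never dip below the axis are Dyck paths; their count is C_12. So P = C_12 = 208012.
Full binary trees with n internal nodes are counted by C_n; here n = 9. So Q = C_9 = 4862.
P + Q = 208012 + 4862 = 212874.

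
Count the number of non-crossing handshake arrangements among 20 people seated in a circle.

Non-crossing handshake pairings of 2n people are counted by C_n; 20 people gives n = 10.
C_10 = C_9 · 2(2·9+1)/(9+2) = 4862 · 38/11 = 16796.

16796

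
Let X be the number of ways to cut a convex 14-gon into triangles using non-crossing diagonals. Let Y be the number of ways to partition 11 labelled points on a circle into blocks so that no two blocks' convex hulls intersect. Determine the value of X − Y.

149226

The number of triangulations of a 14-gon is the Catalan number C_12 (index = sides − 2). So X = C_12 = 208012.
The non-crossing partitions of [11] form a lattice of size C_11. So Y = C_11 = 58786.
X − Y = 208012 − 58786 = 149226.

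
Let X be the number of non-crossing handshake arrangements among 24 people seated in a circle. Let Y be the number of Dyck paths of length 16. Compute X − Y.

Non-crossing handshake pairings of 2n people are counted by C_n; 24 people gives n = 12. So X = C_12 = 208012.
Paths of 8 up- and 8 down-steps that never dip below the axis are Dyck paths; their count is C_8. So Y = C_8 = 1430.
X − Y = 208012 − 1430 = 206582.

206582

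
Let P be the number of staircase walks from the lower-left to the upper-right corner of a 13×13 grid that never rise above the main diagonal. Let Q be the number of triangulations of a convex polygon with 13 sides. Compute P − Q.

684114

Monotone paths in an n×n grid that stay weakly below the diagonal are counted by C_n; here n = 13. So P = C_13 = 742900.
A convex 13-gon is triangulated into 11 triangles, and the number of such triangulations is the Catalan number C_{13−2} = C_11. So Q = C_11 = 58786.
P − Q = 742900 − 58786 = 684114.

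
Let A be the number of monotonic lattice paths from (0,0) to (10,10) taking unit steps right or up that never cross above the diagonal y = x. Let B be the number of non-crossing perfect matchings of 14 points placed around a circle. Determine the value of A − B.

Sub-diagonal monotone paths from (0,0) to (10,10) biject with Dyck paths of semilength 10, giving C_10. So A = C_10 = 16796.
Pairing 14 circle points by 7 non-crossing chords gives C_7 matchings. So B = C_7 = 429.
A − B = 16796 − 429 = 16367.

16367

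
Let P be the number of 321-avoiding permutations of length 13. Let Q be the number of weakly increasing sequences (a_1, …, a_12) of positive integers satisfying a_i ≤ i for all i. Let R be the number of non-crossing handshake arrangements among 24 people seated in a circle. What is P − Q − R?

326876

For any fixed pattern of length 3, the pattern-avoiding permutations of [13] number C_13. So P = C_13 = 742900.
Such sub-staircase sequences of length n are counted by C_n; here n = 12. So Q = C_12 = 208012.
With 24 = 2·12 people, non-crossing handshake pairings are non-crossing perfect matchings on a circle, counted by C_12. So R = C_12 = 208012.
P − Q − R = 742900 − 208012 − 208012 = 326876.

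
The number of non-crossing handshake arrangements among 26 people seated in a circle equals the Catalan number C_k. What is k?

13

Non-crossing handshake pairings of 2n people are counted by C_n; 26 people gives n = 13.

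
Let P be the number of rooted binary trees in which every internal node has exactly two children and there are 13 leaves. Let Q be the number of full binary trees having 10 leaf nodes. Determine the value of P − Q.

Full binary trees with 13 leaves have 13−1 = 12 internal nodes, so there are C_12 of them. So P = C_12 = 208012.
A full binary tree with L leaves has L−1 internal nodes and is counted by C_{L−1}; L = 10 gives C_9. So Q = C_9 = 4862.
P − Q = 208012 − 4862 = 203150.

203150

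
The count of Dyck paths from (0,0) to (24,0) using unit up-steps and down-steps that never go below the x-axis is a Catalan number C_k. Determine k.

12

A Dyck path with 12 up-steps and 12 down-steps has semilength 12, so there are C_12 of them.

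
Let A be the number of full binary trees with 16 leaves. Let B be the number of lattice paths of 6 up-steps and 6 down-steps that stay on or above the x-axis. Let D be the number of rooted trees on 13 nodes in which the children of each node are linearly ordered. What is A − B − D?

A full binary tree with L leaves has L−1 internal nodes and is counted by C_{L−1}; L = 16 gives C_15. So A = C_15 = 9694845.
Dyck paths of semilength n (length 2n) are counted by C_n; here n = 6. So B = C_6 = 132.
A rooted plane tree on 13 nodes has 12 edges, and such trees are counted by C_12. So D = C_12 = 208012.
A − B − D = 9694845 − 132 − 208012 = 9486701.

9486701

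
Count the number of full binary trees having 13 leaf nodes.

Full binary trees with 13 leaves have 13−1 = 12 internal nodes, so there are C_12 of them.
C_12 = C(24,12)/13 = 2704156/13 = 208012.

208012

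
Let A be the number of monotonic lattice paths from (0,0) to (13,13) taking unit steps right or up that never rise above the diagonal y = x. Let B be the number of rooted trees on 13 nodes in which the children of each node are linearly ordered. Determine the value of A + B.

950912

Sub-diagonal monotone paths from (0,0) to (13,13) biject with Dyck paths of semilength 13, giving C_13. So A = C_13 = 742900.
A rooted plane tree on 13 nodes has 12 edges, and such trees are counted by C_12. So B = C_12 = 208012.
A + B = 742900 + 208012 = 950912.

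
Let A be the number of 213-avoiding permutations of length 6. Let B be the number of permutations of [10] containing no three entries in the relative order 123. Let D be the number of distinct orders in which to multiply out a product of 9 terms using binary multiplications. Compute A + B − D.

Permutations of [n] avoiding any single length-3 pattern are counted by C_n; here n = 6. So A = C_6 = 132.
Permutations of [n] avoiding any single length-3 pattern are counted by C_n; here n = 10. So B = C_10 = 16796.
Parenthesizations of m factors correspond to full binary trees with m leaves, counted by C_{m−1}; m = 9 gives C_8. So D = C_8 = 1430.
A + B − D = 132 + 16796 − 1430 = 15498.

15498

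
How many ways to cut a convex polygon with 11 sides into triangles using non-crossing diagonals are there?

The number of triangulations of an 11-gon is the Catalan number C_9 (index = sides − 2).
C_9 = 4862.

4862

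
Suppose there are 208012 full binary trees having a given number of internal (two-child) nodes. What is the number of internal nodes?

12

Full binary trees with n internal nodes are counted by C_n, and C_12 = 208012.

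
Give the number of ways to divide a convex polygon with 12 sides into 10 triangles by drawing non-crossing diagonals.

A convex 12-gon is triangulated into 10 triangles, and the number of such triangulations is the Catalan number C_{12−2} = C_10.
C_10 = C(20,10)/11 = 184756/11 = 16796.

16796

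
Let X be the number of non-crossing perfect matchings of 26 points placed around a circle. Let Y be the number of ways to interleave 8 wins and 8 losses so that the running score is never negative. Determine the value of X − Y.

Non-crossing perfect matchings of 2n points on a circle are counted by C_n; with 26 points, n = 13. So X = C_13 = 742900.
Ballot sequences with n votes each where one side never trails are Dyck words, counted by C_n; here n = 8. So Y = C_8 = 1430.
X − Y = 742900 − 1430 = 741470.

741470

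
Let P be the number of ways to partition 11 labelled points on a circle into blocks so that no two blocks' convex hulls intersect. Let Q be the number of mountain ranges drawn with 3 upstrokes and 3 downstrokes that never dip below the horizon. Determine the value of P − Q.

58781

The non-crossing partitions of [11] form a lattice of size C_11. So P = C_11 = 58786.
Dyck paths of semilength n (length 2n) are counted by C_n; here n = 3. So Q = C_3 = 5.
P − Q = 58786 − 5 = 58781.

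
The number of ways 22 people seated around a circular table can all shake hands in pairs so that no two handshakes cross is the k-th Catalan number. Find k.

With 22 = 2·11 people, non-crossing handshake pairings are non-crossing perfect matchings on a circle, counted by C_11.

11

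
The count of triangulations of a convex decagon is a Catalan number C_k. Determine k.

The number of triangulations of a 10-gon is the Catalan number C_8 (index = sides − 2).

8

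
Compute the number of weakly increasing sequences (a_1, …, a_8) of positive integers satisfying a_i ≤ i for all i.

1430

Weakly increasing sequences with a_i ≤ i biject with Dyck paths of semilength 8, so there are C_8.
C_8 = C(16,8)/9 = 12870/9 = 1430.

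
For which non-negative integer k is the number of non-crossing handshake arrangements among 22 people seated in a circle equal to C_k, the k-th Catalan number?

Non-crossing handshake pairings of 2n people are counted by C_n; 22 people gives n = 11.

11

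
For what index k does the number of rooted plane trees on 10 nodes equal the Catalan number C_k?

Rooted ordered (plane) trees on m nodes have m−1 edges and are counted by C_{m−1}; m = 10 gives C_9.

9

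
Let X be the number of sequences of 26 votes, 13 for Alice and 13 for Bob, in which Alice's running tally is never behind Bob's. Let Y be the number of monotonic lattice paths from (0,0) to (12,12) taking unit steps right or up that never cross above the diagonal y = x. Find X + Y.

Ballot sequences with n votes each where one side never trails are Dyck words, counted by C_n; here n = 13. So X = C_13 = 742900.
Monotone paths in an n×n grid that stay weakly below the diagonal are counted by C_n; here n = 12. So Y = C_12 = 208012.
X + Y = 742900 + 208012 = 950912.

950912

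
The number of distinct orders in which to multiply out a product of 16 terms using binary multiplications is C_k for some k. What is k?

15

Ways to associate a product of 16 factors correspond to binary trees on 16 leaves, so the count is C_15.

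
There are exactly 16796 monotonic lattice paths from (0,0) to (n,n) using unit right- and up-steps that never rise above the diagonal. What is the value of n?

Such diagonal-avoiding paths in an n×n grid are counted by C_n. Since C_10 = 16796, the index is 10.

10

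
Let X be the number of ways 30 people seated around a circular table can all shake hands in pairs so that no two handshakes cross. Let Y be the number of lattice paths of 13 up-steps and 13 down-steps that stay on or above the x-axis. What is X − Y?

8951945

Non-crossing handshake pairings of 2n people are counted by C_n; 30 people gives n = 15. So X = C_15 = 9694845.
A Dyck path with 13 up-steps and 13 down-steps has semilength 13, so there are C_13 of them. So Y = C_13 = 742900.
X − Y = 9694845 − 742900 = 8951945.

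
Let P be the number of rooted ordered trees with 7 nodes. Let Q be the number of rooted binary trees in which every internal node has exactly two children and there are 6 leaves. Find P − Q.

90

A rooted plane tree on 7 nodes has 6 edges, and such trees are counted by C_6. So P = C_6 = 132.
Full binary trees with 6 leaves have 6−1 = 5 internal nodes, so there are C_5 of them. So Q = C_5 = 42.
P − Q = 132 − 42 = 90.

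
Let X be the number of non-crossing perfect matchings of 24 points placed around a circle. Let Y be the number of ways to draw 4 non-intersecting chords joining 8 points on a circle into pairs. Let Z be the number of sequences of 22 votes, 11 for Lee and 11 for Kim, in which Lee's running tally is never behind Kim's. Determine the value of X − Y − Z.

Non-crossing perfect matchings of 2n points on a circle are counted by C_n; with 24 points, n = 12. So X = C_12 = 208012.
Non-crossing perfect matchings of 2n points on a circle are counted by C_n; with 8 points, n = 4. So Y = C_4 = 14.
Ballot sequences with n votes each where one side never trails are Dyck words, counted by C_n; here n = 11. So Z = C_11 = 58786.
X − Y − Z = 208012 − 14 − 58786 = 149212.

149212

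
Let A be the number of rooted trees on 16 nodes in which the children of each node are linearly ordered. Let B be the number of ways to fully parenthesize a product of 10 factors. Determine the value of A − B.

9689983

Rooted ordered (plane) trees on m nodes have m−1 edges and are counted by C_{m−1}; m = 16 gives C_15. So A = C_15 = 9694845.
Parenthesizations of m factors correspond to full binary trees with m leaves, counted by C_{m−1}; m = 10 gives C_9. So B = C_9 = 4862.
A − B = 9694845 − 4862 = 9689983.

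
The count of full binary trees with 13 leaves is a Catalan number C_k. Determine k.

12

Full binary trees with 13 leaves have 13−1 = 12 internal nodes, so there are C_12 of them.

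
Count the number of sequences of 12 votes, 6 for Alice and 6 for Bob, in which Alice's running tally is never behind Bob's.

132

Ballot sequences with n votes each where one side never trails are Dyck words, counted by C_n; here n = 6.
C_6 = C(12,6)/7 = 924/7 = 132.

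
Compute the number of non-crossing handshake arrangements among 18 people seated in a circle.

4862

Non-crossing handshake pairings of 2n people are counted by C_n; 18 people gives n = 9.
C_9 = C_8 · 2(2·8+1)/(8+2) = 1430 · 34/10 = 4862.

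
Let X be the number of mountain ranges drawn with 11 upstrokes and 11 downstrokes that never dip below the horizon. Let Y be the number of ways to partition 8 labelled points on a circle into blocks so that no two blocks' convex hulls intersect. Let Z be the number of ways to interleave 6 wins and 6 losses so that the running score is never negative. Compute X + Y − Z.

Dyck paths of semilength n (length 2n) are counted by C_n; here n = 11. So X = C_11 = 58786.
Non-crossing partitions of an n-element set are counted by C_n; here n = 8. So Y = C_8 = 1430.
Ballot sequences with n votes each where one side never trails are Dyck words, counted by C_n; here n = 6. So Z = C_6 = 132.
X + Y − Z = 58786 + 1430 − 132 = 60084.

60084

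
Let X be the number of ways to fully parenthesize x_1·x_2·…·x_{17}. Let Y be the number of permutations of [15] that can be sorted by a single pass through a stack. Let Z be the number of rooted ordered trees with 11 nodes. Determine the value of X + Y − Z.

Bracketing 17 factors into binary products is counted by C_{17−1} = C_16. So X = C_16 = 35357670.
Stack-sortable permutations are exactly the 231-avoiding ones, counted by C_n; here n = 15. So Y = C_15 = 9694845.
Rooted ordered (plane) trees on m nodes have m−1 edges and are counted by C_{m−1}; m = 11 gives C_10. So Z = C_10 = 16796.
X + Y − Z = 35357670 + 9694845 − 16796 = 45035719.

45035719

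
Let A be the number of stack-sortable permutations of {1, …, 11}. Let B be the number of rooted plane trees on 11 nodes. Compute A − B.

41990

Stack-sortable permutations are exactly the 231-avoiding ones, counted by C_n; here n = 11. So A = C_11 = 58786.
A rooted plane tree on 11 nodes has 10 edges, and such trees are counted by C_10. So B = C_10 = 16796.
A − B = 58786 − 16796 = 41990.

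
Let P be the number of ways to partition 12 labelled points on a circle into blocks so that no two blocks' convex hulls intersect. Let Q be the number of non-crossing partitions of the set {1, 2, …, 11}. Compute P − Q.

The non-crossing partitions of [12] form a lattice of size C_12. So P = C_12 = 208012.
The non-crossing partitions of [11] form a lattice of size C_11. So Q = C_11 = 58786.
P − Q = 208012 − 58786 = 149226.

149226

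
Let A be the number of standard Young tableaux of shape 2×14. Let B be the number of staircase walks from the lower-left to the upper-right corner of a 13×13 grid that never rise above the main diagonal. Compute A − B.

Standard Young tableaux of shape 2×n are counted by C_n; here n = 14. So A = C_14 = 2674440.
Monotone paths in an n×n grid that stay weakly below the diagonal are counted by C_n; here n = 13. So B = C_13 = 742900.
A − B = 2674440 − 742900 = 1931540.

1931540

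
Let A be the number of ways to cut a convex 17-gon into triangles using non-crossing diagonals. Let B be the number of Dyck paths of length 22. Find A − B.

9636059

Triangulations of a convex m-gon are counted by C_{m−2}; with m = 17 this is C_15. So A = C_15 = 9694845.
A Dyck path with 11 up-steps and 11 down-steps has semilength 11, so there are C_11 of them. So B = C_11 = 58786.
A − B = 9694845 − 58786 = 9636059.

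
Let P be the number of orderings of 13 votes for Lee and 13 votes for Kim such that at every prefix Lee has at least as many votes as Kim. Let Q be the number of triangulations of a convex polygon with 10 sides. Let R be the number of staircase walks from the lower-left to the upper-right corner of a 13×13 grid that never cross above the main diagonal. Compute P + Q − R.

1430

Reading a vote for the leader as '(' and for the other as ')' turns such a sequence into a balanced string of 13 pairs, so the count is C_13. So P = C_13 = 742900.
Triangulations of a convex m-gon are counted by C_{m−2}; with m = 10 this is C_8. So Q = C_8 = 1430.
Sub-diagonal monotone paths from (0,0) to (13,13) biject with Dyck paths of semilength 13, giving C_13. So R = C_13 = 742900.
P + Q − R = 742900 + 1430 − 742900 = 1430.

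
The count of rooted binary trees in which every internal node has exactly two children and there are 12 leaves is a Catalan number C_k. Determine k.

Full binary trees with 12 leaves have 12−1 = 11 internal nodes, so there are C_11 of them.

11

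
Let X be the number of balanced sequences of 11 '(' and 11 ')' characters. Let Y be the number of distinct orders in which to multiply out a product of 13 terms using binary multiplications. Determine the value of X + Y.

Balanced strings of n pairs of brackets are counted by C_n; here n = 11. So X = C_11 = 58786.
Parenthesizations of m factors correspond to full binary trees with m leaves, counted by C_{m−1}; m = 13 gives C_12. So Y = C_12 = 208012.
X + Y = 58786 + 208012 = 266798.

266798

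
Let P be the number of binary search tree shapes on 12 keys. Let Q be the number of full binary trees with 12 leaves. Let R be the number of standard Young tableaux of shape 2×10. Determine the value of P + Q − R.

There are C_n binary search tree shapes on n keys; with n = 12 that is C_12. So P = C_12 = 208012.
Full binary trees with 12 leaves have 12−1 = 11 internal nodes, so there are C_11 of them. So Q = C_11 = 58786.
By the hook-length formula (or a Dyck-path bijection), SYT of shape 2×10 number C_10. So R = C_10 = 16796.
P + Q − R = 208012 + 58786 − 16796 = 250002.

250002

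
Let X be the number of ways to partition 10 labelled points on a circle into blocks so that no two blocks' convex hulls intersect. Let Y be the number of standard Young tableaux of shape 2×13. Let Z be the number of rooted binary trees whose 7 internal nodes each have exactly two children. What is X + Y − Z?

759267

The non-crossing partitions of [10] form a lattice of size C_10. So X = C_10 = 16796.
By the hook-length formula (or a Dyck-path bijection), SYT of shape 2×13 number C_13. So Y = C_13 = 742900.
Full binary trees with n internal nodes are counted by C_n; here n = 7. So Z = C_7 = 429.
X + Y − Z = 16796 + 742900 − 429 = 759267.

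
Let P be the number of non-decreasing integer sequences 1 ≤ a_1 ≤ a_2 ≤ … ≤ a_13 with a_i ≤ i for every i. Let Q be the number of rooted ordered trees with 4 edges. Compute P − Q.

Such sub-staircase sequences of length n are counted by C_n; here n = 13. So P = C_13 = 742900.
A rooted plane tree with 4 edges has 5 nodes, and the count is C_4. So Q = C_4 = 14.
P − Q = 742900 − 14 = 742886.

742886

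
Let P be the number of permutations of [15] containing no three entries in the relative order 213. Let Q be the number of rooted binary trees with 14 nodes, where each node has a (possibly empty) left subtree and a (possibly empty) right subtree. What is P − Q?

For any fixed pattern of length 3, the pattern-avoiding permutations of [15] number C_15. So P = C_15 = 9694845.
Rooted binary trees with 14 nodes (each child slot possibly empty) number C_14. So Q = C_14 = 2674440.
P − Q = 9694845 − 2674440 = 7020405.

7020405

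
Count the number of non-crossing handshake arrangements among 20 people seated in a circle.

16796

Non-crossing handshake pairings of 2n people are counted by C_n; 20 people gives n = 10.
C_10 = C(20,10)/11 = 184756/11 = 16796.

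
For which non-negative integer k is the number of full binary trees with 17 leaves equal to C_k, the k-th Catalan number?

Full binary trees with 17 leaves have 17−1 = 16 internal nodes, so there are C_16 of them.

16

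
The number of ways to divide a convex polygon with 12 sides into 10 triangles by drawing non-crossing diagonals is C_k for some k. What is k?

10

A convex 12-gon is triangulated into 10 triangles, and the number of such triangulations is the Catalan number C_{12−2} = C_10.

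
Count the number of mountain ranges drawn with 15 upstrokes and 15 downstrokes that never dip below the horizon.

Paths of 15 up- and 15 down-steps that never dip below the axis are Dyck paths; their count is C_15.
C_15 = C_14 · 2(2·14+1)/(14+2) = 2674440 · 58/16 = 9694845.

9694845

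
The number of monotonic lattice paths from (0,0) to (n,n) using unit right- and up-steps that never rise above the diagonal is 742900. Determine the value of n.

13

Such diagonal-avoiding paths in an n×n grid are counted by C_n. The Catalan number equal to 742900 is C_13.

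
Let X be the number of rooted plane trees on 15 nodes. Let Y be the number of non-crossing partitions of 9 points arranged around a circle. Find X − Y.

2669578

Rooted ordered (plane) trees on m nodes have m−1 edges and are counted by C_{m−1}; m = 15 gives C_14. So X = C_14 = 2674440.
Non-crossing partitions of an n-element set are counted by C_n; here n = 9. So Y = C_9 = 4862.
X − Y = 2674440 − 4862 = 2669578.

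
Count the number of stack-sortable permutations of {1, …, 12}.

Stack-sortable permutations are exactly the 231-avoiding ones, counted by C_n; here n = 12.
C_12 = C(24,12)/13 = 2704156/13 = 208012.

208012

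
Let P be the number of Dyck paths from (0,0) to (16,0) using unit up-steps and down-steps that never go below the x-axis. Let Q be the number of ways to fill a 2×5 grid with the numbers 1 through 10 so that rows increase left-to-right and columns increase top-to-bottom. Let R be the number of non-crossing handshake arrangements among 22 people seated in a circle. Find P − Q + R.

60174

Paths of 8 up- and 8 down-steps that never dip below the axis are Dyck paths; their count is C_8. So P = C_8 = 1430.
By the hook-length formula (or a Dyck-path bijection), SYT of shape 2×5 number C_5. So Q = C_5 = 42.
With 22 = 2·11 people, non-crossing handshake pairings are non-crossing perfect matchings on a circle, counted by C_11. So R = C_11 = 58786.
P − Q + R = 1430 − 42 + 58786 = 60174.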